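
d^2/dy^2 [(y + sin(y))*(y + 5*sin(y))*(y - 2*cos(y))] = -6*y^2*sin(y) + 2*y^2*cos(y) + 8*y*sin(y) + 24*y*sin(2*y) + 24*y*cos(y) + 10*y*cos(2*y) + 6*y + 12*sin(y) + 10*sin(2*y) - 3*cos(y)/2 - 24*cos(2*y) - 45*cos(3*y)/2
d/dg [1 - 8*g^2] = -16*g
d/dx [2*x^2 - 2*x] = 4*x - 2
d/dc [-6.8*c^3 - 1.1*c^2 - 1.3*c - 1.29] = -20.4*c^2 - 2.2*c - 1.3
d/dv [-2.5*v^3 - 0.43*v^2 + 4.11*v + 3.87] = -7.5*v^2 - 0.86*v + 4.11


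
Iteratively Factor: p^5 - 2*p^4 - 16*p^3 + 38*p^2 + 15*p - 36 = (p - 3)*(p^4 + p^3 - 13*p^2 - p + 12) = (p - 3)*(p + 4)*(p^3 - 3*p^2 - p + 3) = (p - 3)*(p + 1)*(p + 4)*(p^2 - 4*p + 3) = (p - 3)*(p - 1)*(p + 1)*(p + 4)*(p - 3)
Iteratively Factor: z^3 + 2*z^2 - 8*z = (z - 2)*(z^2 + 4*z) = (z - 2)*(z + 4)*(z)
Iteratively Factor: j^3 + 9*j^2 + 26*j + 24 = (j + 3)*(j^2 + 6*j + 8) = (j + 3)*(j + 4)*(j + 2)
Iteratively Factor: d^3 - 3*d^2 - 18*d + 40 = (d - 2)*(d^2 - d - 20) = (d - 5)*(d - 2)*(d + 4)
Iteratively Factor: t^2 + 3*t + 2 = (t + 2)*(t + 1)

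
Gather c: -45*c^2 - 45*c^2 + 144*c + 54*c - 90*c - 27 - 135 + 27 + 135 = -90*c^2 + 108*c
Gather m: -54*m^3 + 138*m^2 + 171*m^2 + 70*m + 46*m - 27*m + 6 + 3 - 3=-54*m^3 + 309*m^2 + 89*m + 6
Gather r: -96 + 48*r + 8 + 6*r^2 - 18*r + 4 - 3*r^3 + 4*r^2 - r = -3*r^3 + 10*r^2 + 29*r - 84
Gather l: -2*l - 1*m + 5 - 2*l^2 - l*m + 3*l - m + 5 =-2*l^2 + l*(1 - m) - 2*m + 10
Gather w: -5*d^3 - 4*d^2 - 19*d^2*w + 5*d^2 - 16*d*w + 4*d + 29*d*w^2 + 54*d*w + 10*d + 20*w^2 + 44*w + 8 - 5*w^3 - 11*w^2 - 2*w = -5*d^3 + d^2 + 14*d - 5*w^3 + w^2*(29*d + 9) + w*(-19*d^2 + 38*d + 42) + 8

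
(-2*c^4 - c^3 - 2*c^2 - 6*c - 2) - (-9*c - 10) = -2*c^4 - c^3 - 2*c^2 + 3*c + 8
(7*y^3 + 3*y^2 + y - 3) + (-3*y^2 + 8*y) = 7*y^3 + 9*y - 3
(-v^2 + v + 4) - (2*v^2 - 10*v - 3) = -3*v^2 + 11*v + 7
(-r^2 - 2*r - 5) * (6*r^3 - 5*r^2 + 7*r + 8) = -6*r^5 - 7*r^4 - 27*r^3 + 3*r^2 - 51*r - 40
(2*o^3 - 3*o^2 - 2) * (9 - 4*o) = -8*o^4 + 30*o^3 - 27*o^2 + 8*o - 18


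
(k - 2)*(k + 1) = k^2 - k - 2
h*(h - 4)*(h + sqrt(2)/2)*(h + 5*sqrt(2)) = h^4 - 4*h^3 + 11*sqrt(2)*h^3/2 - 22*sqrt(2)*h^2 + 5*h^2 - 20*h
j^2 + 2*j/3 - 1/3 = (j - 1/3)*(j + 1)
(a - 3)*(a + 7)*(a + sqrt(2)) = a^3 + sqrt(2)*a^2 + 4*a^2 - 21*a + 4*sqrt(2)*a - 21*sqrt(2)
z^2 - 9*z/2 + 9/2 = (z - 3)*(z - 3/2)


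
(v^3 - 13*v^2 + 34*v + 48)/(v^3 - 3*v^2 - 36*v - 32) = (v - 6)/(v + 4)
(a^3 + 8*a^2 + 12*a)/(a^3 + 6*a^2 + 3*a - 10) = a*(a + 6)/(a^2 + 4*a - 5)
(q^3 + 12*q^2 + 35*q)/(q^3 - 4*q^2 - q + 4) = q*(q^2 + 12*q + 35)/(q^3 - 4*q^2 - q + 4)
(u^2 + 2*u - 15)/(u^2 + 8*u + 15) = (u - 3)/(u + 3)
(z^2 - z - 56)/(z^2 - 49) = (z - 8)/(z - 7)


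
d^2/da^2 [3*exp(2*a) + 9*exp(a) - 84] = (12*exp(a) + 9)*exp(a)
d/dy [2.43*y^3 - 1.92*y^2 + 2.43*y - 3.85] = 7.29*y^2 - 3.84*y + 2.43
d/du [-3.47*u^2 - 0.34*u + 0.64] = -6.94*u - 0.34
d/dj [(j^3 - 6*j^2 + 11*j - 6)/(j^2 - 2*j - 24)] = (j^4 - 4*j^3 - 71*j^2 + 300*j - 276)/(j^4 - 4*j^3 - 44*j^2 + 96*j + 576)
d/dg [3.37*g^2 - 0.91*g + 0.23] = 6.74*g - 0.91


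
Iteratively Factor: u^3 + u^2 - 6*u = (u - 2)*(u^2 + 3*u) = u*(u - 2)*(u + 3)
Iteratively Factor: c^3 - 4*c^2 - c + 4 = (c - 1)*(c^2 - 3*c - 4) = (c - 1)*(c + 1)*(c - 4)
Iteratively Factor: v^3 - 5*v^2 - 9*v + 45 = (v + 3)*(v^2 - 8*v + 15) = (v - 3)*(v + 3)*(v - 5)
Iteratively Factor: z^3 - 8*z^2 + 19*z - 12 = (z - 3)*(z^2 - 5*z + 4) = (z - 3)*(z - 1)*(z - 4)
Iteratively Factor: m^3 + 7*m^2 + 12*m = (m + 4)*(m^2 + 3*m) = m*(m + 4)*(m + 3)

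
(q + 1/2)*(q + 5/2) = q^2 + 3*q + 5/4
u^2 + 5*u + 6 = (u + 2)*(u + 3)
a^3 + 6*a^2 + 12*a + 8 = (a + 2)^3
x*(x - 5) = x^2 - 5*x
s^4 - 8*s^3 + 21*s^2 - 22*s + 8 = (s - 4)*(s - 2)*(s - 1)^2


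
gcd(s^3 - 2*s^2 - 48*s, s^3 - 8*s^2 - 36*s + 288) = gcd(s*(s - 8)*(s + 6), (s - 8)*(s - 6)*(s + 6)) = s^2 - 2*s - 48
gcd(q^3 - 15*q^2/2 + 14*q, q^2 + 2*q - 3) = 1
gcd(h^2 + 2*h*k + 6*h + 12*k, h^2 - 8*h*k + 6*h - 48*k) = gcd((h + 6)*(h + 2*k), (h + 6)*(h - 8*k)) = h + 6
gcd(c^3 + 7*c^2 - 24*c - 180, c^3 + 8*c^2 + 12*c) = c + 6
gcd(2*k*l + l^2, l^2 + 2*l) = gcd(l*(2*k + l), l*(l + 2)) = l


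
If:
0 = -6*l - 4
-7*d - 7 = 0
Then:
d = -1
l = -2/3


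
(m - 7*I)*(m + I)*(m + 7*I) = m^3 + I*m^2 + 49*m + 49*I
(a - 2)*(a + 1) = a^2 - a - 2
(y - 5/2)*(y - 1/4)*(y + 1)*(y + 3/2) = y^4 - y^3/4 - 19*y^2/4 - 41*y/16 + 15/16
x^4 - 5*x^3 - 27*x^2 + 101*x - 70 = (x - 7)*(x - 2)*(x - 1)*(x + 5)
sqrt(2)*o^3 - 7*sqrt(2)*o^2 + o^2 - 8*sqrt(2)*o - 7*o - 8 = (o - 8)*(o + 1)*(sqrt(2)*o + 1)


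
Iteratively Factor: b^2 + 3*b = (b + 3)*(b)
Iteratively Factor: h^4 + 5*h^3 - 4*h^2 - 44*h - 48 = (h + 4)*(h^3 + h^2 - 8*h - 12) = (h + 2)*(h + 4)*(h^2 - h - 6) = (h + 2)^2*(h + 4)*(h - 3)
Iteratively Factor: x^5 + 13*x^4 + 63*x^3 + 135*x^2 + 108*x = (x)*(x^4 + 13*x^3 + 63*x^2 + 135*x + 108) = x*(x + 3)*(x^3 + 10*x^2 + 33*x + 36) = x*(x + 3)^2*(x^2 + 7*x + 12) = x*(x + 3)^3*(x + 4)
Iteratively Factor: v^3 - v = (v + 1)*(v^2 - v) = (v - 1)*(v + 1)*(v)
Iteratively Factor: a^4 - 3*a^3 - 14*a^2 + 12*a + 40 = (a - 2)*(a^3 - a^2 - 16*a - 20) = (a - 2)*(a + 2)*(a^2 - 3*a - 10) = (a - 2)*(a + 2)^2*(a - 5)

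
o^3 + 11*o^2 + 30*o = o*(o + 5)*(o + 6)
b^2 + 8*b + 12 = (b + 2)*(b + 6)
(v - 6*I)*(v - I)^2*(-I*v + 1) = -I*v^4 - 7*v^3 + 5*I*v^2 - 7*v + 6*I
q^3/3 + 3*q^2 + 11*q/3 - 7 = (q/3 + 1)*(q - 1)*(q + 7)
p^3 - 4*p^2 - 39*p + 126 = (p - 7)*(p - 3)*(p + 6)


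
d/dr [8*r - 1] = 8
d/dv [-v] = -1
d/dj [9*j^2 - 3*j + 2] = 18*j - 3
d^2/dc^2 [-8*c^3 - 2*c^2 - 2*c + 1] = -48*c - 4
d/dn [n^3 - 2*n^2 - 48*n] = 3*n^2 - 4*n - 48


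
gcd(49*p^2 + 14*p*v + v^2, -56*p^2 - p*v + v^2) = 7*p + v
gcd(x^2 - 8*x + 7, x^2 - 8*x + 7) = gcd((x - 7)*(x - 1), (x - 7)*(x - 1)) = x^2 - 8*x + 7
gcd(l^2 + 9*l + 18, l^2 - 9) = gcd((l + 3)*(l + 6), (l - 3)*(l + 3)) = l + 3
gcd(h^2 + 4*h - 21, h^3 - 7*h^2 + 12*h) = h - 3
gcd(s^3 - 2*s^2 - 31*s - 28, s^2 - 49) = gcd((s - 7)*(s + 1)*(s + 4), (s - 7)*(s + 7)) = s - 7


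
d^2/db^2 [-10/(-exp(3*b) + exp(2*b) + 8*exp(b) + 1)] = 10*((-9*exp(2*b) + 4*exp(b) + 8)*(-exp(3*b) + exp(2*b) + 8*exp(b) + 1) - 2*(-3*exp(2*b) + 2*exp(b) + 8)^2*exp(b))*exp(b)/(-exp(3*b) + exp(2*b) + 8*exp(b) + 1)^3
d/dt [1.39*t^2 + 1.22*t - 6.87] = 2.78*t + 1.22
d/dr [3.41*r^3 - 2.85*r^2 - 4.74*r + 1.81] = 10.23*r^2 - 5.7*r - 4.74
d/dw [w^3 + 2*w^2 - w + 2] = 3*w^2 + 4*w - 1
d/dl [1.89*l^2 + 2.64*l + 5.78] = 3.78*l + 2.64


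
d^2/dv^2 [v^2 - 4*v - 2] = 2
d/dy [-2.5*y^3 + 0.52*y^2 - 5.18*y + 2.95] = -7.5*y^2 + 1.04*y - 5.18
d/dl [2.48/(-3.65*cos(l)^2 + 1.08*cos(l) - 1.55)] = (2.6784 - 18.104*cos(l))*sin(l)/(3.65*cos(l)^2 - 1.08*cos(l) + 1.55)^2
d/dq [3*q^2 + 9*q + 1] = 6*q + 9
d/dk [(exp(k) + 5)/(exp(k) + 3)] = -2*exp(k)/(exp(k) + 3)^2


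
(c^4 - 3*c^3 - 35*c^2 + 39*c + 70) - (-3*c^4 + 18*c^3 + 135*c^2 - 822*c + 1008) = 4*c^4 - 21*c^3 - 170*c^2 + 861*c - 938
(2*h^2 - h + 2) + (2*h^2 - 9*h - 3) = 4*h^2 - 10*h - 1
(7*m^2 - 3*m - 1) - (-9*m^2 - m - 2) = 16*m^2 - 2*m + 1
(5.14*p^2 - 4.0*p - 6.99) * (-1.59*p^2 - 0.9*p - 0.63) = -8.1726*p^4 + 1.734*p^3 + 11.4759*p^2 + 8.811*p + 4.4037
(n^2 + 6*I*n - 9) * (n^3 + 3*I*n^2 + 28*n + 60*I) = n^5 + 9*I*n^4 + n^3 + 201*I*n^2 - 612*n - 540*I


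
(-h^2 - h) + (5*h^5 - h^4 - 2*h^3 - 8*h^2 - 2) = 5*h^5 - h^4 - 2*h^3 - 9*h^2 - h - 2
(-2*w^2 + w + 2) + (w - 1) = -2*w^2 + 2*w + 1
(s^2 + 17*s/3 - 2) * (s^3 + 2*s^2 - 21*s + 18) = s^5 + 23*s^4/3 - 35*s^3/3 - 105*s^2 + 144*s - 36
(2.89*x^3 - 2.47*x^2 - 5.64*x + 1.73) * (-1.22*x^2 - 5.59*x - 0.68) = -3.5258*x^5 - 13.1417*x^4 + 18.7229*x^3 + 31.0966*x^2 - 5.8355*x - 1.1764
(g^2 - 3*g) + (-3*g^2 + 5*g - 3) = -2*g^2 + 2*g - 3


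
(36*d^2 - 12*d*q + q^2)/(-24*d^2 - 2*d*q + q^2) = (-6*d + q)/(4*d + q)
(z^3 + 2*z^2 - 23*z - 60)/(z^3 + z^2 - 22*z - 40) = (z + 3)/(z + 2)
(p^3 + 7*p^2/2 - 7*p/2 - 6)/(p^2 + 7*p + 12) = (2*p^2 - p - 3)/(2*(p + 3))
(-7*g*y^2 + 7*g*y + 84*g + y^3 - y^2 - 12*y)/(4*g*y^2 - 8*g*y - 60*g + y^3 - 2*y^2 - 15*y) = (-7*g*y + 28*g + y^2 - 4*y)/(4*g*y - 20*g + y^2 - 5*y)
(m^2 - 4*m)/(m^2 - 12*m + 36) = m*(m - 4)/(m^2 - 12*m + 36)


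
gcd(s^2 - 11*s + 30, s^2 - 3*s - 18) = s - 6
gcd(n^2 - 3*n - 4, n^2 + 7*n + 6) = n + 1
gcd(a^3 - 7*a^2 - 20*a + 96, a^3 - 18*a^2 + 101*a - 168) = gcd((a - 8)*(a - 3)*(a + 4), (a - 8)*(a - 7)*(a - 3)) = a^2 - 11*a + 24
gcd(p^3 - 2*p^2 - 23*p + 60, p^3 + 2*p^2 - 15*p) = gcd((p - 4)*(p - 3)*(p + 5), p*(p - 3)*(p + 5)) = p^2 + 2*p - 15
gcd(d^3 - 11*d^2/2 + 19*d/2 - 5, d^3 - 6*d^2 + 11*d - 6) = d^2 - 3*d + 2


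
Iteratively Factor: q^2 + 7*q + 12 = (q + 3)*(q + 4)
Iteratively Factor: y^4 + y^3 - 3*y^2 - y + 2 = (y - 1)*(y^3 + 2*y^2 - y - 2) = (y - 1)*(y + 2)*(y^2 - 1) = (y - 1)*(y + 1)*(y + 2)*(y - 1)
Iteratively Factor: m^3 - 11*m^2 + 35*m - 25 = (m - 5)*(m^2 - 6*m + 5) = (m - 5)^2*(m - 1)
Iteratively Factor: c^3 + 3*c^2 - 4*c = (c - 1)*(c^2 + 4*c) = c*(c - 1)*(c + 4)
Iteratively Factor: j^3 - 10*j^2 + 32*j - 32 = (j - 2)*(j^2 - 8*j + 16) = (j - 4)*(j - 2)*(j - 4)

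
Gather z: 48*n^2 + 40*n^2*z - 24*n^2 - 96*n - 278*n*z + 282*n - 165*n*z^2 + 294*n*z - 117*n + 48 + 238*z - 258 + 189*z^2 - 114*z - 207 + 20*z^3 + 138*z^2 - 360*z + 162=24*n^2 + 69*n + 20*z^3 + z^2*(327 - 165*n) + z*(40*n^2 + 16*n - 236) - 255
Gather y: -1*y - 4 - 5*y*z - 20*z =y*(-5*z - 1) - 20*z - 4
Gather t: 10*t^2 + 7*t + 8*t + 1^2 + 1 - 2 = 10*t^2 + 15*t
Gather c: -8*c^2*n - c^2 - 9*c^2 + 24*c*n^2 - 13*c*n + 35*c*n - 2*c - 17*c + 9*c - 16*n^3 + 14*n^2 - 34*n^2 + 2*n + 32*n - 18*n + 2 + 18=c^2*(-8*n - 10) + c*(24*n^2 + 22*n - 10) - 16*n^3 - 20*n^2 + 16*n + 20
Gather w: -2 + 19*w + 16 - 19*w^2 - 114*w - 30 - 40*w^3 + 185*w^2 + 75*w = -40*w^3 + 166*w^2 - 20*w - 16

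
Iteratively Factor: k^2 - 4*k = (k - 4)*(k)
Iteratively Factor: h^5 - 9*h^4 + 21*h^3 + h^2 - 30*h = (h - 5)*(h^4 - 4*h^3 + h^2 + 6*h) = h*(h - 5)*(h^3 - 4*h^2 + h + 6) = h*(h - 5)*(h - 2)*(h^2 - 2*h - 3) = h*(h - 5)*(h - 2)*(h + 1)*(h - 3)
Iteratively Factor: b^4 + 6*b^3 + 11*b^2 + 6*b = (b + 1)*(b^3 + 5*b^2 + 6*b) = (b + 1)*(b + 2)*(b^2 + 3*b) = b*(b + 1)*(b + 2)*(b + 3)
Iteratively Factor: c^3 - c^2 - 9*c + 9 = (c + 3)*(c^2 - 4*c + 3) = (c - 3)*(c + 3)*(c - 1)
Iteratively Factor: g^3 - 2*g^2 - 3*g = (g - 3)*(g^2 + g) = (g - 3)*(g + 1)*(g)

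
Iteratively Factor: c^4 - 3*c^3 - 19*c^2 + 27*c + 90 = (c + 2)*(c^3 - 5*c^2 - 9*c + 45) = (c - 3)*(c + 2)*(c^2 - 2*c - 15) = (c - 3)*(c + 2)*(c + 3)*(c - 5)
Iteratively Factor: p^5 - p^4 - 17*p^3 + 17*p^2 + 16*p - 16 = (p - 1)*(p^4 - 17*p^2 + 16) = (p - 1)*(p + 4)*(p^3 - 4*p^2 - p + 4) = (p - 1)^2*(p + 4)*(p^2 - 3*p - 4) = (p - 4)*(p - 1)^2*(p + 4)*(p + 1)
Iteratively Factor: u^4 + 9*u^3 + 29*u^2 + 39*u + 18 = (u + 3)*(u^3 + 6*u^2 + 11*u + 6) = (u + 1)*(u + 3)*(u^2 + 5*u + 6) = (u + 1)*(u + 2)*(u + 3)*(u + 3)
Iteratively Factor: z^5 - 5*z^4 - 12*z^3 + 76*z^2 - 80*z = (z)*(z^4 - 5*z^3 - 12*z^2 + 76*z - 80) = z*(z + 4)*(z^3 - 9*z^2 + 24*z - 20) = z*(z - 2)*(z + 4)*(z^2 - 7*z + 10) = z*(z - 5)*(z - 2)*(z + 4)*(z - 2)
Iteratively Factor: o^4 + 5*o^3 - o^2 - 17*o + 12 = (o - 1)*(o^3 + 6*o^2 + 5*o - 12) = (o - 1)*(o + 4)*(o^2 + 2*o - 3) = (o - 1)*(o + 3)*(o + 4)*(o - 1)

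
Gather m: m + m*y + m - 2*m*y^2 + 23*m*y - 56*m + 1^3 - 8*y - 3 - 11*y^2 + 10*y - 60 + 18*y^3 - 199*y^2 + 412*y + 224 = m*(-2*y^2 + 24*y - 54) + 18*y^3 - 210*y^2 + 414*y + 162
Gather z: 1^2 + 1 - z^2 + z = -z^2 + z + 2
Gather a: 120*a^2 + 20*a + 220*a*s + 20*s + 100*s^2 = 120*a^2 + a*(220*s + 20) + 100*s^2 + 20*s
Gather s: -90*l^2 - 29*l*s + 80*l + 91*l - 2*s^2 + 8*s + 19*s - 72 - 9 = -90*l^2 + 171*l - 2*s^2 + s*(27 - 29*l) - 81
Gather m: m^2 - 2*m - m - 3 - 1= m^2 - 3*m - 4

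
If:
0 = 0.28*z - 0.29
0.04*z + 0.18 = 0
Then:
No Solution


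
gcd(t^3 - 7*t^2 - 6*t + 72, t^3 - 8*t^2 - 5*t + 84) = t^2 - t - 12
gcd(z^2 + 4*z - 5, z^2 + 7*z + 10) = z + 5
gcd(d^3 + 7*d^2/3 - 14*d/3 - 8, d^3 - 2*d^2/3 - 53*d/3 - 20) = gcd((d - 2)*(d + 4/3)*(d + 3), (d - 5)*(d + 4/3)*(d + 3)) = d^2 + 13*d/3 + 4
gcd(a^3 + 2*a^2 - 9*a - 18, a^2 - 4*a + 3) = a - 3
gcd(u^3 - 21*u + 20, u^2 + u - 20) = u^2 + u - 20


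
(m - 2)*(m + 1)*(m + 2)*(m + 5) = m^4 + 6*m^3 + m^2 - 24*m - 20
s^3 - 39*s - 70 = (s - 7)*(s + 2)*(s + 5)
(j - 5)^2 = j^2 - 10*j + 25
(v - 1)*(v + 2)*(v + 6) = v^3 + 7*v^2 + 4*v - 12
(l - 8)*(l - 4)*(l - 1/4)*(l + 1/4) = l^4 - 12*l^3 + 511*l^2/16 + 3*l/4 - 2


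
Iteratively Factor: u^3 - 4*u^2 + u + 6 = (u + 1)*(u^2 - 5*u + 6) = (u - 3)*(u + 1)*(u - 2)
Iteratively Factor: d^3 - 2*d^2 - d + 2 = (d - 1)*(d^2 - d - 2) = (d - 1)*(d + 1)*(d - 2)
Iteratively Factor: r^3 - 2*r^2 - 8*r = (r - 4)*(r^2 + 2*r) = r*(r - 4)*(r + 2)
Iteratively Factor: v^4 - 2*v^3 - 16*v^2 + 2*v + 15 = (v - 5)*(v^3 + 3*v^2 - v - 3) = (v - 5)*(v + 3)*(v^2 - 1) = (v - 5)*(v - 1)*(v + 3)*(v + 1)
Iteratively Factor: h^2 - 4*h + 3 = (h - 3)*(h - 1)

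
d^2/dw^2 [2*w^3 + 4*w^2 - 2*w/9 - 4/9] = 12*w + 8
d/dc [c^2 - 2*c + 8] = 2*c - 2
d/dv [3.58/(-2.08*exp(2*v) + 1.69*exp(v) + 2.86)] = (14.8928*exp(v) - 6.0502)*exp(v)/(-2.08*exp(2*v) + 1.69*exp(v) + 2.86)^2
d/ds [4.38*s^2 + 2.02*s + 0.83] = 8.76*s + 2.02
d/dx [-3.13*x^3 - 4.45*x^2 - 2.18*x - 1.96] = -9.39*x^2 - 8.9*x - 2.18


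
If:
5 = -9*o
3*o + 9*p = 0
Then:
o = -5/9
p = 5/27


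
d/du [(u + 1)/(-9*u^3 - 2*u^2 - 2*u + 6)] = (-9*u^3 - 2*u^2 - 2*u + (u + 1)*(27*u^2 + 4*u + 2) + 6)/(9*u^3 + 2*u^2 + 2*u - 6)^2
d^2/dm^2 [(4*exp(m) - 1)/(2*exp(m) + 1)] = (6 - 12*exp(m))*exp(m)/(8*exp(3*m) + 12*exp(2*m) + 6*exp(m) + 1)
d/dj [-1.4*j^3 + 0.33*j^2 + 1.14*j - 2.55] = -4.2*j^2 + 0.66*j + 1.14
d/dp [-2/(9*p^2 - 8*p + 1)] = 4*(9*p - 4)/(9*p^2 - 8*p + 1)^2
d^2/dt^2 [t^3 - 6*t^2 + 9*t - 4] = 6*t - 12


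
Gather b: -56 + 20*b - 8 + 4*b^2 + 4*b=4*b^2 + 24*b - 64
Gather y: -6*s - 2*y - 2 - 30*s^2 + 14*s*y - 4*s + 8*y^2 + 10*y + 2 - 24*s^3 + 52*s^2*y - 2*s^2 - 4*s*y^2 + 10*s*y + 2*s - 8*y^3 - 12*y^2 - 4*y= -24*s^3 - 32*s^2 - 8*s - 8*y^3 + y^2*(-4*s - 4) + y*(52*s^2 + 24*s + 4)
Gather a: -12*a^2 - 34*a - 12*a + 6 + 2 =-12*a^2 - 46*a + 8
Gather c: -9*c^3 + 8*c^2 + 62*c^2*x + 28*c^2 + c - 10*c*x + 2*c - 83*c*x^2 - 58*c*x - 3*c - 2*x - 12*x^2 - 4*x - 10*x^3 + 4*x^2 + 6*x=-9*c^3 + c^2*(62*x + 36) + c*(-83*x^2 - 68*x) - 10*x^3 - 8*x^2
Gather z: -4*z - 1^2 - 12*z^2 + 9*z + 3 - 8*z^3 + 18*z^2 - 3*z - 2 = -8*z^3 + 6*z^2 + 2*z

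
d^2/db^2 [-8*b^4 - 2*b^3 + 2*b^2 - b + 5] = -96*b^2 - 12*b + 4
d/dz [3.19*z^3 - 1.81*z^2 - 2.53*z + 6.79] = 9.57*z^2 - 3.62*z - 2.53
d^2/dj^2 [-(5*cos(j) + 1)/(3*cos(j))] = (cos(j)^2 - 2)/(3*cos(j)^3)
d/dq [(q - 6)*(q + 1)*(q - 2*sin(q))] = -(q - 6)*(q + 1)*(2*cos(q) - 1) + (q - 6)*(q - 2*sin(q)) + (q + 1)*(q - 2*sin(q))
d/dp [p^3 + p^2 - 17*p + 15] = 3*p^2 + 2*p - 17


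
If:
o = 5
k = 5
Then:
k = 5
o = 5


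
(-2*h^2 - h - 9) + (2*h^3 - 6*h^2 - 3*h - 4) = 2*h^3 - 8*h^2 - 4*h - 13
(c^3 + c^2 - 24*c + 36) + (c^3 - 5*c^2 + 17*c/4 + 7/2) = 2*c^3 - 4*c^2 - 79*c/4 + 79/2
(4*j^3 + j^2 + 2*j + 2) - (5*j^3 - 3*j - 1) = -j^3 + j^2 + 5*j + 3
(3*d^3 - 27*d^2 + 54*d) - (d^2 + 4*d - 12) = 3*d^3 - 28*d^2 + 50*d + 12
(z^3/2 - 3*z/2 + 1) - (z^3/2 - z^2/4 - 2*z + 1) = z^2/4 + z/2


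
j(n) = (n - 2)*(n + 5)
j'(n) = 2*n + 3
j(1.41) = -3.78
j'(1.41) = 5.82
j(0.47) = -8.37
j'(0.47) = 3.94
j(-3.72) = -7.32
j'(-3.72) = -4.44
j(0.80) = -6.96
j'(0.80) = 4.60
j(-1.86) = -12.12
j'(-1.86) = -0.72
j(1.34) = -4.18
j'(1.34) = 5.68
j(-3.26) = -9.15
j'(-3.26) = -3.52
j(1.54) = -3.01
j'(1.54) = 6.08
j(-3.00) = -10.00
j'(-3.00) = -3.00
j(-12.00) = 98.00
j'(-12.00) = -21.00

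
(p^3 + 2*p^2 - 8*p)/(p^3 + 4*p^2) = (p - 2)/p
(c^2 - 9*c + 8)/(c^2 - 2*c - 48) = (c - 1)/(c + 6)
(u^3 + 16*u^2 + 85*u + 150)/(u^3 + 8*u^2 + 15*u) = (u^2 + 11*u + 30)/(u*(u + 3))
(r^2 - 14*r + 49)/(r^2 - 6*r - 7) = (r - 7)/(r + 1)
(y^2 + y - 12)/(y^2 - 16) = (y - 3)/(y - 4)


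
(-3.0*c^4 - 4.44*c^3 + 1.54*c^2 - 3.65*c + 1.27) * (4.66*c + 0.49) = -13.98*c^5 - 22.1604*c^4 + 5.0008*c^3 - 16.2544*c^2 + 4.1297*c + 0.6223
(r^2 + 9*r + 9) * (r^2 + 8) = r^4 + 9*r^3 + 17*r^2 + 72*r + 72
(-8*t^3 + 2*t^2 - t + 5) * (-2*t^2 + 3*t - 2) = 16*t^5 - 28*t^4 + 24*t^3 - 17*t^2 + 17*t - 10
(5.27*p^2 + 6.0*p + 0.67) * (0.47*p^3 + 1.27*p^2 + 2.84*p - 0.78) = 2.4769*p^5 + 9.5129*p^4 + 22.9017*p^3 + 13.7803*p^2 - 2.7772*p - 0.5226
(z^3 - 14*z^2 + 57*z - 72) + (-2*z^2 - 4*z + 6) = z^3 - 16*z^2 + 53*z - 66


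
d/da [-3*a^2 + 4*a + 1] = 4 - 6*a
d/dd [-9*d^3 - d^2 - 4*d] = -27*d^2 - 2*d - 4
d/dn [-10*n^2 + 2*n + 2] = 2 - 20*n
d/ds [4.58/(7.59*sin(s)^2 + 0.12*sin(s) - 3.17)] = -(69.5244*sin(s) + 0.5496)*cos(s)/(7.59*sin(s)^2 + 0.12*sin(s) - 3.17)^2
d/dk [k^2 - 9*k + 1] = 2*k - 9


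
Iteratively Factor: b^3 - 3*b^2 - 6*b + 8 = (b - 1)*(b^2 - 2*b - 8) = (b - 1)*(b + 2)*(b - 4)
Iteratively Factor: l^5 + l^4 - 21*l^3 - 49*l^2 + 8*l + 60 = (l - 1)*(l^4 + 2*l^3 - 19*l^2 - 68*l - 60) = (l - 1)*(l + 3)*(l^3 - l^2 - 16*l - 20) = (l - 5)*(l - 1)*(l + 3)*(l^2 + 4*l + 4) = (l - 5)*(l - 1)*(l + 2)*(l + 3)*(l + 2)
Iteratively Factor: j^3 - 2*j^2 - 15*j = (j - 5)*(j^2 + 3*j) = (j - 5)*(j + 3)*(j)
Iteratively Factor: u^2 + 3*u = (u)*(u + 3)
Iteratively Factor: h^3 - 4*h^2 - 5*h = (h)*(h^2 - 4*h - 5) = h*(h + 1)*(h - 5)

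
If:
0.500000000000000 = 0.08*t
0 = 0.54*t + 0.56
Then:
No Solution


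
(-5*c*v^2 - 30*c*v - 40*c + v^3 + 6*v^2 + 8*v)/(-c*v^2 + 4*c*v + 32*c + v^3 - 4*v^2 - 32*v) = (-5*c*v - 10*c + v^2 + 2*v)/(-c*v + 8*c + v^2 - 8*v)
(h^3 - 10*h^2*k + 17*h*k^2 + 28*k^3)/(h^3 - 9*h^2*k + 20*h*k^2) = (h^2 - 6*h*k - 7*k^2)/(h*(h - 5*k))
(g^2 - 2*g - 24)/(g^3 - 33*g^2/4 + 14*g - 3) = 4*(g + 4)/(4*g^2 - 9*g + 2)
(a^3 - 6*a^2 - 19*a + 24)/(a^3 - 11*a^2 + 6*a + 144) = (a - 1)/(a - 6)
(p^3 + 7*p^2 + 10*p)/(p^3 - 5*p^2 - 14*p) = (p + 5)/(p - 7)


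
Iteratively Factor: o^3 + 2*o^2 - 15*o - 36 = (o - 4)*(o^2 + 6*o + 9) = (o - 4)*(o + 3)*(o + 3)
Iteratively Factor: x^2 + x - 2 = (x - 1)*(x + 2)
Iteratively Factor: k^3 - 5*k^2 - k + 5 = (k - 5)*(k^2 - 1) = (k - 5)*(k - 1)*(k + 1)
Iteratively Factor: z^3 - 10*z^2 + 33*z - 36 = (z - 4)*(z^2 - 6*z + 9) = (z - 4)*(z - 3)*(z - 3)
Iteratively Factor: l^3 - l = (l - 1)*(l^2 + l) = l*(l - 1)*(l + 1)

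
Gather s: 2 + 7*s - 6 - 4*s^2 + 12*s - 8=-4*s^2 + 19*s - 12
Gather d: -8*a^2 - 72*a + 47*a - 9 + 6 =-8*a^2 - 25*a - 3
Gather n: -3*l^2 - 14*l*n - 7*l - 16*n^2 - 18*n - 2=-3*l^2 - 7*l - 16*n^2 + n*(-14*l - 18) - 2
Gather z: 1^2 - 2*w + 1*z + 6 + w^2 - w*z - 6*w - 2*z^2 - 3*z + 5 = w^2 - 8*w - 2*z^2 + z*(-w - 2) + 12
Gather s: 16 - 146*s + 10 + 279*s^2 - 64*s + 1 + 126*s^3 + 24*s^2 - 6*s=126*s^3 + 303*s^2 - 216*s + 27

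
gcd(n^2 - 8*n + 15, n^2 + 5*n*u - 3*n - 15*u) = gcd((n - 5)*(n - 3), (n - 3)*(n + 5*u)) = n - 3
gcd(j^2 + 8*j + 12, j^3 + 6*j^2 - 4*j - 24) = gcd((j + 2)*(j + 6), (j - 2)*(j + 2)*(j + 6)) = j^2 + 8*j + 12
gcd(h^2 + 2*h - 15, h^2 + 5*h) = h + 5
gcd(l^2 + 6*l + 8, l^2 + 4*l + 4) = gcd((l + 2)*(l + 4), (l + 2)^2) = l + 2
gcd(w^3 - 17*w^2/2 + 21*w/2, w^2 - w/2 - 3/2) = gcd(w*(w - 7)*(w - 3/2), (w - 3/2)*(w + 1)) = w - 3/2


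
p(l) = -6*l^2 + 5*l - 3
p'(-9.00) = 113.00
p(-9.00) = -534.00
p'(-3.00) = 41.00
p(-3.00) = -72.00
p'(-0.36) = 9.32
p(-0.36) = -5.58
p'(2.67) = -27.04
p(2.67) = -32.42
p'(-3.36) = 45.32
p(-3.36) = -87.54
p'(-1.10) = 18.20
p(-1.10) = -15.76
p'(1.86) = -17.32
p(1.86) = -14.46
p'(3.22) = -33.64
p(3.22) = -49.11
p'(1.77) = -16.24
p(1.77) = -12.95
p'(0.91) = -5.92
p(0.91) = -3.42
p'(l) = 5 - 12*l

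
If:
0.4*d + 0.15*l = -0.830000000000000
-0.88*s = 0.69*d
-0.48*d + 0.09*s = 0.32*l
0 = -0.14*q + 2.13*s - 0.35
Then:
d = -5.85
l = 10.06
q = 67.27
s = 4.59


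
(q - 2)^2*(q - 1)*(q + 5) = q^4 - 17*q^2 + 36*q - 20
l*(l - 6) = l^2 - 6*l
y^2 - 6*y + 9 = (y - 3)^2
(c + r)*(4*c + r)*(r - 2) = 4*c^2*r - 8*c^2 + 5*c*r^2 - 10*c*r + r^3 - 2*r^2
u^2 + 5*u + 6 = (u + 2)*(u + 3)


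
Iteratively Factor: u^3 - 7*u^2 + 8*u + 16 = (u - 4)*(u^2 - 3*u - 4) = (u - 4)^2*(u + 1)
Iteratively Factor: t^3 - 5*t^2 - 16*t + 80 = (t - 4)*(t^2 - t - 20) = (t - 4)*(t + 4)*(t - 5)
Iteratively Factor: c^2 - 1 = (c + 1)*(c - 1)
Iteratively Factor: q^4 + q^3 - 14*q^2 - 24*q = (q + 3)*(q^3 - 2*q^2 - 8*q) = q*(q + 3)*(q^2 - 2*q - 8) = q*(q + 2)*(q + 3)*(q - 4)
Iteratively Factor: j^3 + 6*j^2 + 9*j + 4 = (j + 1)*(j^2 + 5*j + 4) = (j + 1)*(j + 4)*(j + 1)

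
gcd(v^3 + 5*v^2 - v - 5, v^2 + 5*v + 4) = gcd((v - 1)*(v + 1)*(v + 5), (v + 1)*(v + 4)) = v + 1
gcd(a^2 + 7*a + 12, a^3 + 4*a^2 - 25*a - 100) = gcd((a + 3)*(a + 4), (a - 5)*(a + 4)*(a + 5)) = a + 4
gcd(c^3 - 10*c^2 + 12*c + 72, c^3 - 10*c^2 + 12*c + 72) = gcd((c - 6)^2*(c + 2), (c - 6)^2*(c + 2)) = c^3 - 10*c^2 + 12*c + 72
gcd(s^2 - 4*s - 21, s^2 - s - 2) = 1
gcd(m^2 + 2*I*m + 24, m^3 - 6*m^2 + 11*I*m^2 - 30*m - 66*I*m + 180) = m + 6*I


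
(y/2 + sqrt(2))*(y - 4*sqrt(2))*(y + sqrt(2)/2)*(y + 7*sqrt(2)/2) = y^4/2 + sqrt(2)*y^3 - 57*y^2/4 - 71*sqrt(2)*y/2 - 28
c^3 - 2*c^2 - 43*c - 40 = (c - 8)*(c + 1)*(c + 5)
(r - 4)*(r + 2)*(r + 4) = r^3 + 2*r^2 - 16*r - 32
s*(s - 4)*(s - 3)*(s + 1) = s^4 - 6*s^3 + 5*s^2 + 12*s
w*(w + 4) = w^2 + 4*w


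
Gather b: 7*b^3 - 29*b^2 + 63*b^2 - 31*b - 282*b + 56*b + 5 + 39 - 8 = 7*b^3 + 34*b^2 - 257*b + 36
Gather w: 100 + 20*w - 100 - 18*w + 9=2*w + 9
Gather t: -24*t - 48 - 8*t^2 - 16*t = -8*t^2 - 40*t - 48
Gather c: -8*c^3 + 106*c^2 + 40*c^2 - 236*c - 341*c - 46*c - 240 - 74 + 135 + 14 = -8*c^3 + 146*c^2 - 623*c - 165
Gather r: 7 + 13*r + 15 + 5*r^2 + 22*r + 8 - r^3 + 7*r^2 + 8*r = -r^3 + 12*r^2 + 43*r + 30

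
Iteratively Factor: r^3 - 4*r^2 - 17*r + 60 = (r - 5)*(r^2 + r - 12) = (r - 5)*(r - 3)*(r + 4)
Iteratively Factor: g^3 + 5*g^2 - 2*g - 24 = (g + 3)*(g^2 + 2*g - 8) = (g - 2)*(g + 3)*(g + 4)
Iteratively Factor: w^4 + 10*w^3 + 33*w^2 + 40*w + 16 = (w + 1)*(w^3 + 9*w^2 + 24*w + 16) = (w + 1)*(w + 4)*(w^2 + 5*w + 4) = (w + 1)*(w + 4)^2*(w + 1)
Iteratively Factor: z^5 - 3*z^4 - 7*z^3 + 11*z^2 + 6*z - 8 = (z + 1)*(z^4 - 4*z^3 - 3*z^2 + 14*z - 8) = (z - 4)*(z + 1)*(z^3 - 3*z + 2) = (z - 4)*(z + 1)*(z + 2)*(z^2 - 2*z + 1) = (z - 4)*(z - 1)*(z + 1)*(z + 2)*(z - 1)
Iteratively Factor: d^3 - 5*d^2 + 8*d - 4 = (d - 2)*(d^2 - 3*d + 2) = (d - 2)*(d - 1)*(d - 2)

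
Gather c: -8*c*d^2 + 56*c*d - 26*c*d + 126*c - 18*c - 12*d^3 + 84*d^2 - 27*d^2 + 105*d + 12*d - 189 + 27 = c*(-8*d^2 + 30*d + 108) - 12*d^3 + 57*d^2 + 117*d - 162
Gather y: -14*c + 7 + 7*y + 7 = -14*c + 7*y + 14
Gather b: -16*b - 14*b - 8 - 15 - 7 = -30*b - 30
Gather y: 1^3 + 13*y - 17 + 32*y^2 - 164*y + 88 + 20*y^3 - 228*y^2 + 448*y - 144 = 20*y^3 - 196*y^2 + 297*y - 72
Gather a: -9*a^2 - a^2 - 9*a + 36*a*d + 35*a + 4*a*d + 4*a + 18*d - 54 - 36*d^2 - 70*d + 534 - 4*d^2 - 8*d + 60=-10*a^2 + a*(40*d + 30) - 40*d^2 - 60*d + 540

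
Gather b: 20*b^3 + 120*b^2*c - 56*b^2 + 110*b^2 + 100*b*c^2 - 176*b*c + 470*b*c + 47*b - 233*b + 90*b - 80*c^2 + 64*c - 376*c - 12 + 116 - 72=20*b^3 + b^2*(120*c + 54) + b*(100*c^2 + 294*c - 96) - 80*c^2 - 312*c + 32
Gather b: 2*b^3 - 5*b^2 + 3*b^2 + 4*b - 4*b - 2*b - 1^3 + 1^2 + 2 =2*b^3 - 2*b^2 - 2*b + 2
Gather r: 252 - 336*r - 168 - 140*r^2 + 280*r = -140*r^2 - 56*r + 84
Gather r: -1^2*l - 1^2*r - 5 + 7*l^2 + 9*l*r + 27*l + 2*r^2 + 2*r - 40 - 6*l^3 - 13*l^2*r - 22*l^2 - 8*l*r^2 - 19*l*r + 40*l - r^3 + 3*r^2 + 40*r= -6*l^3 - 15*l^2 + 66*l - r^3 + r^2*(5 - 8*l) + r*(-13*l^2 - 10*l + 41) - 45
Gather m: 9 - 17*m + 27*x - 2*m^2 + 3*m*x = -2*m^2 + m*(3*x - 17) + 27*x + 9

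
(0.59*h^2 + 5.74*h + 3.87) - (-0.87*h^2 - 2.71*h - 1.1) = 1.46*h^2 + 8.45*h + 4.97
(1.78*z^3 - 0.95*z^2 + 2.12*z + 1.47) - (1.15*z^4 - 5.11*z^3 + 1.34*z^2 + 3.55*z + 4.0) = -1.15*z^4 + 6.89*z^3 - 2.29*z^2 - 1.43*z - 2.53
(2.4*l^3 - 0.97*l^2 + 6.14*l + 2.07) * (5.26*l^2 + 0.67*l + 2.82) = 12.624*l^5 - 3.4942*l^4 + 38.4145*l^3 + 12.2666*l^2 + 18.7017*l + 5.8374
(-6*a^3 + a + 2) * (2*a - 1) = -12*a^4 + 6*a^3 + 2*a^2 + 3*a - 2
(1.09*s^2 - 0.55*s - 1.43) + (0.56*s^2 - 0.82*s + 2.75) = 1.65*s^2 - 1.37*s + 1.32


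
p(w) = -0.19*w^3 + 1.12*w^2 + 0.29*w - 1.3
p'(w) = -0.57*w^2 + 2.24*w + 0.29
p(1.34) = 0.64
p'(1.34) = 2.27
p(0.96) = -0.16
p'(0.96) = 1.92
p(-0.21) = -1.31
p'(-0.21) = -0.21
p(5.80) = 0.99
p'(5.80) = -5.89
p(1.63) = 1.33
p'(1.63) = 2.43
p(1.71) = 1.52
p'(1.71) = 2.45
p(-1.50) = 1.43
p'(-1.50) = -4.35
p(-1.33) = 0.74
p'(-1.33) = -3.70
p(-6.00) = 78.32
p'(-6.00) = -33.67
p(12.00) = -164.86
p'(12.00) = -54.91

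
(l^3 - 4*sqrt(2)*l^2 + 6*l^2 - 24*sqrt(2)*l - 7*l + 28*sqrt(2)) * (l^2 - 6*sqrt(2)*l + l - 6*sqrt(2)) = l^5 - 10*sqrt(2)*l^4 + 7*l^4 - 70*sqrt(2)*l^3 + 47*l^3 + 10*sqrt(2)*l^2 + 329*l^2 - 48*l + 70*sqrt(2)*l - 336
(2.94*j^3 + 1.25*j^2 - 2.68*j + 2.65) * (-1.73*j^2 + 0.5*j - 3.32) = -5.0862*j^5 - 0.6925*j^4 - 4.4994*j^3 - 10.0745*j^2 + 10.2226*j - 8.798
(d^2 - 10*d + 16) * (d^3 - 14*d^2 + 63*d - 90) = d^5 - 24*d^4 + 219*d^3 - 944*d^2 + 1908*d - 1440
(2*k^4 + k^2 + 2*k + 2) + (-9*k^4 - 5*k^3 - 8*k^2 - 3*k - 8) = -7*k^4 - 5*k^3 - 7*k^2 - k - 6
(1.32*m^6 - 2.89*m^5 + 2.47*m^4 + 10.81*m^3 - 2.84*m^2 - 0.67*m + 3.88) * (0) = 0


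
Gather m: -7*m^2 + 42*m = -7*m^2 + 42*m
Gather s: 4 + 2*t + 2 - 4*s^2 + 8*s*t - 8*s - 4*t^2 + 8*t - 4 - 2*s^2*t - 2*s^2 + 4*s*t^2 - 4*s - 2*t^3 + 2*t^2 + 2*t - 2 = s^2*(-2*t - 6) + s*(4*t^2 + 8*t - 12) - 2*t^3 - 2*t^2 + 12*t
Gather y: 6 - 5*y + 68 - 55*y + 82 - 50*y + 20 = 176 - 110*y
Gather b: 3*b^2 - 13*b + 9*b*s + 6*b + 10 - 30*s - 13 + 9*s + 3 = 3*b^2 + b*(9*s - 7) - 21*s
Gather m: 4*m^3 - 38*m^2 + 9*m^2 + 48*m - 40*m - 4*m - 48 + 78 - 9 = 4*m^3 - 29*m^2 + 4*m + 21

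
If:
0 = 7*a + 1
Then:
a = -1/7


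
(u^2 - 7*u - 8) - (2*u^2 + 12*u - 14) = -u^2 - 19*u + 6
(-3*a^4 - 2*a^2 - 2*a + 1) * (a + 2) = -3*a^5 - 6*a^4 - 2*a^3 - 6*a^2 - 3*a + 2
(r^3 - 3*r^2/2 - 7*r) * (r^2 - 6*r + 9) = r^5 - 15*r^4/2 + 11*r^3 + 57*r^2/2 - 63*r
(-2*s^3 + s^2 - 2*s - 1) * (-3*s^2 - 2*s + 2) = 6*s^5 + s^4 + 9*s^2 - 2*s - 2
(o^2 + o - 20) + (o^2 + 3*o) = 2*o^2 + 4*o - 20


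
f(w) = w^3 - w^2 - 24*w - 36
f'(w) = 3*w^2 - 2*w - 24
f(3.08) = -90.19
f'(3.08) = -1.70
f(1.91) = -78.52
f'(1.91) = -16.88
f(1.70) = -74.78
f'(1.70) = -18.73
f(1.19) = -64.29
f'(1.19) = -22.13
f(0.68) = -52.47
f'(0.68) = -23.97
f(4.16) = -81.15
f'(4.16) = 19.60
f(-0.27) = -29.61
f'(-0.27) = -23.24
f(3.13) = -90.25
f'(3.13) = -0.87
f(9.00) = 396.00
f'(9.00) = 201.00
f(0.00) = -36.00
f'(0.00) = -24.00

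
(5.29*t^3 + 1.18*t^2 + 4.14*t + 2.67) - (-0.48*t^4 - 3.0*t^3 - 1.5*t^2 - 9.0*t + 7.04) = 0.48*t^4 + 8.29*t^3 + 2.68*t^2 + 13.14*t - 4.37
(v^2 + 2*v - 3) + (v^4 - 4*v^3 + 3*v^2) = v^4 - 4*v^3 + 4*v^2 + 2*v - 3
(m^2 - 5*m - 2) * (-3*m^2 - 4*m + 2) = -3*m^4 + 11*m^3 + 28*m^2 - 2*m - 4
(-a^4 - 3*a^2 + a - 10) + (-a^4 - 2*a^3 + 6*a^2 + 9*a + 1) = -2*a^4 - 2*a^3 + 3*a^2 + 10*a - 9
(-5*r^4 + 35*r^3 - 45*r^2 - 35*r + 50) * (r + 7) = -5*r^5 + 200*r^3 - 350*r^2 - 195*r + 350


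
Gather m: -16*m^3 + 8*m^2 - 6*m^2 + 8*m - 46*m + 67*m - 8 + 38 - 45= -16*m^3 + 2*m^2 + 29*m - 15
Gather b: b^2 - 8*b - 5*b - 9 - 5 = b^2 - 13*b - 14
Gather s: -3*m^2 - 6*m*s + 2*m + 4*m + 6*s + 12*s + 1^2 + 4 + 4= -3*m^2 + 6*m + s*(18 - 6*m) + 9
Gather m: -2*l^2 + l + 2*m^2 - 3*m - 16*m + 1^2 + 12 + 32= -2*l^2 + l + 2*m^2 - 19*m + 45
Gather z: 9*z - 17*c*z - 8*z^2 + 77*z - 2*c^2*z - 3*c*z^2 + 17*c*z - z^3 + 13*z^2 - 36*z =-z^3 + z^2*(5 - 3*c) + z*(50 - 2*c^2)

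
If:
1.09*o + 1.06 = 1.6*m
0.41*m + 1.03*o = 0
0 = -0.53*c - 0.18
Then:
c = -0.34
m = 0.52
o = -0.21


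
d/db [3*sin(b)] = 3*cos(b)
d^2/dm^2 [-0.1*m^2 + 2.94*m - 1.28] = -0.200000000000000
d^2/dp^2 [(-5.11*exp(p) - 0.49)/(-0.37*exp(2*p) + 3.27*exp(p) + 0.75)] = (0.699559*exp(4*p) + 6.450913*exp(3*p) + 6.729597*exp(2*p) - 6.74885399999999*exp(p) + 1.67265)*exp(p)/(0.050653*exp(6*p) - 1.342989*exp(5*p) + 11.561094*exp(4*p) - 29.521233*exp(3*p) - 23.43465*exp(2*p) - 5.518125*exp(p) - 0.421875)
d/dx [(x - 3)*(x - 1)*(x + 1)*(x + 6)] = 4*x^3 + 9*x^2 - 38*x - 3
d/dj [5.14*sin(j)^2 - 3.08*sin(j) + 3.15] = (10.28*sin(j) - 3.08)*cos(j)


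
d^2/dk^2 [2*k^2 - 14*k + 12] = 4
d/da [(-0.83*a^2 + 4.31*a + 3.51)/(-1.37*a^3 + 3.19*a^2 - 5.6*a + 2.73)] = (-1.1371*a^4 + 11.8094*a^3 + 5.3252*a^2 - 26.9256*a + 31.4223)/(1.8769*a^6 - 8.7406*a^5 + 25.5201*a^4 - 43.2082*a^3 + 48.7774*a^2 - 30.576*a + 7.4529)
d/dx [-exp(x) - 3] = -exp(x)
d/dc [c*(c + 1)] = 2*c + 1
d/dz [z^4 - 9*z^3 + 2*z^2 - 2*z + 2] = 4*z^3 - 27*z^2 + 4*z - 2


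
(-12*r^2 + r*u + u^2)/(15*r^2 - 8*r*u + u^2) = (-4*r - u)/(5*r - u)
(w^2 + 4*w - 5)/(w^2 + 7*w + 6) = (w^2 + 4*w - 5)/(w^2 + 7*w + 6)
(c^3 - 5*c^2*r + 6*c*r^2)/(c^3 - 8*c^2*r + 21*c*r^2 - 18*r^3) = c/(c - 3*r)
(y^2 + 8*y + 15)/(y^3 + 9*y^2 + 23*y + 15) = 1/(y + 1)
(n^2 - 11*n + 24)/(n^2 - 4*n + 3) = (n - 8)/(n - 1)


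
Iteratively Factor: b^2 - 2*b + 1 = (b - 1)*(b - 1)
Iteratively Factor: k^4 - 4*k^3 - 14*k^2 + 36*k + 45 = (k - 5)*(k^3 + k^2 - 9*k - 9) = (k - 5)*(k + 1)*(k^2 - 9) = (k - 5)*(k + 1)*(k + 3)*(k - 3)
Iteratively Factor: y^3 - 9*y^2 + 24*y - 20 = (y - 2)*(y^2 - 7*y + 10) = (y - 5)*(y - 2)*(y - 2)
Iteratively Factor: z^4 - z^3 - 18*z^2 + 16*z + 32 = (z + 1)*(z^3 - 2*z^2 - 16*z + 32) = (z - 2)*(z + 1)*(z^2 - 16) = (z - 4)*(z - 2)*(z + 1)*(z + 4)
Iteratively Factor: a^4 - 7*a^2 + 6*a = (a - 2)*(a^3 + 2*a^2 - 3*a) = (a - 2)*(a + 3)*(a^2 - a) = a*(a - 2)*(a + 3)*(a - 1)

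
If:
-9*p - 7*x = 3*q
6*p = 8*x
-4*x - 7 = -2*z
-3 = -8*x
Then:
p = 1/2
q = -19/8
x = 3/8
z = 17/4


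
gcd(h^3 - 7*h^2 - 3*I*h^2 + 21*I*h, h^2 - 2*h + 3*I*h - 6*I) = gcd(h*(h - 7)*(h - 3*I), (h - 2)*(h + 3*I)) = 1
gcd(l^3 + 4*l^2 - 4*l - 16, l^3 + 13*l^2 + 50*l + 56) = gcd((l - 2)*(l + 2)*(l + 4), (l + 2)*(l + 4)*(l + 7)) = l^2 + 6*l + 8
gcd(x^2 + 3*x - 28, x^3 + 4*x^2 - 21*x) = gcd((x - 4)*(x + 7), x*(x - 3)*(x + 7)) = x + 7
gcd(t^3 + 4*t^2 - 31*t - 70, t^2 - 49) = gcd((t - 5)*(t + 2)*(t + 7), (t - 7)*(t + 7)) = t + 7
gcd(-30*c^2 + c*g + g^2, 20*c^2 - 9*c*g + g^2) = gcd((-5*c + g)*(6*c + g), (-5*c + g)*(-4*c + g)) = 5*c - g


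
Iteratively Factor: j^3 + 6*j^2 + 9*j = (j + 3)*(j^2 + 3*j) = (j + 3)^2*(j)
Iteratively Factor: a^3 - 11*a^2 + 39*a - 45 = (a - 5)*(a^2 - 6*a + 9) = (a - 5)*(a - 3)*(a - 3)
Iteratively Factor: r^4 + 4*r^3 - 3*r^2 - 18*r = (r - 2)*(r^3 + 6*r^2 + 9*r) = (r - 2)*(r + 3)*(r^2 + 3*r) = (r - 2)*(r + 3)^2*(r)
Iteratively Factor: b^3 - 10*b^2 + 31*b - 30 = (b - 2)*(b^2 - 8*b + 15) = (b - 5)*(b - 2)*(b - 3)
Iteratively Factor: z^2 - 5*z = (z - 5)*(z)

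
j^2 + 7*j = j*(j + 7)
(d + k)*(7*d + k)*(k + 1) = 7*d^2*k + 7*d^2 + 8*d*k^2 + 8*d*k + k^3 + k^2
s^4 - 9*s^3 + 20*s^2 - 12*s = s*(s - 6)*(s - 2)*(s - 1)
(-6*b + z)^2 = 36*b^2 - 12*b*z + z^2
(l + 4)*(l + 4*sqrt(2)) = l^2 + 4*l + 4*sqrt(2)*l + 16*sqrt(2)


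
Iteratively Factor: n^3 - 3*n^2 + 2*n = (n - 1)*(n^2 - 2*n) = (n - 2)*(n - 1)*(n)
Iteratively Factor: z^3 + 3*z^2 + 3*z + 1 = (z + 1)*(z^2 + 2*z + 1) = (z + 1)^2*(z + 1)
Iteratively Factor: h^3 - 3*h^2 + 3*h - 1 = (h - 1)*(h^2 - 2*h + 1) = (h - 1)^2*(h - 1)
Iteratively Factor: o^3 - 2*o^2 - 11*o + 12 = (o + 3)*(o^2 - 5*o + 4) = (o - 4)*(o + 3)*(o - 1)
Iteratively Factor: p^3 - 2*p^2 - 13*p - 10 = (p + 1)*(p^2 - 3*p - 10) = (p - 5)*(p + 1)*(p + 2)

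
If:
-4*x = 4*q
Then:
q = -x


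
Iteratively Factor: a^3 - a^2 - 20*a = (a - 5)*(a^2 + 4*a) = a*(a - 5)*(a + 4)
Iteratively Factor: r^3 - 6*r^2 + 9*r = (r - 3)*(r^2 - 3*r) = r*(r - 3)*(r - 3)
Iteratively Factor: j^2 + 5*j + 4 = (j + 1)*(j + 4)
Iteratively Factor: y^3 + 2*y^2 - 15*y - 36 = (y - 4)*(y^2 + 6*y + 9) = (y - 4)*(y + 3)*(y + 3)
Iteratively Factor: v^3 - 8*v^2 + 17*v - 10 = (v - 5)*(v^2 - 3*v + 2) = (v - 5)*(v - 2)*(v - 1)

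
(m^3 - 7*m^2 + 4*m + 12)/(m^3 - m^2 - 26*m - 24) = (m - 2)/(m + 4)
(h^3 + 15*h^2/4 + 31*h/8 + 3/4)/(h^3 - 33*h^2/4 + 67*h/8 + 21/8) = (2*h^2 + 7*h + 6)/(2*h^2 - 17*h + 21)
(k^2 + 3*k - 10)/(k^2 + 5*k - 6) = (k^2 + 3*k - 10)/(k^2 + 5*k - 6)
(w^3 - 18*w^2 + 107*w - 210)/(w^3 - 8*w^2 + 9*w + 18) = (w^2 - 12*w + 35)/(w^2 - 2*w - 3)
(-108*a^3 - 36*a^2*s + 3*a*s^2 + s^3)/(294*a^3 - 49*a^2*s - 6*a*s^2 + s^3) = (18*a^2 + 9*a*s + s^2)/(-49*a^2 + s^2)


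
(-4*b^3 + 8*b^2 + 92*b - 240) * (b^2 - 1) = -4*b^5 + 8*b^4 + 96*b^3 - 248*b^2 - 92*b + 240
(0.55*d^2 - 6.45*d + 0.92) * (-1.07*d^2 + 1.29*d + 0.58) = -0.5885*d^4 + 7.611*d^3 - 8.9859*d^2 - 2.5542*d + 0.5336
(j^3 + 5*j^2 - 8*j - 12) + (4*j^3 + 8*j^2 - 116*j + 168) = 5*j^3 + 13*j^2 - 124*j + 156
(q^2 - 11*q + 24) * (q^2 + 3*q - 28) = q^4 - 8*q^3 - 37*q^2 + 380*q - 672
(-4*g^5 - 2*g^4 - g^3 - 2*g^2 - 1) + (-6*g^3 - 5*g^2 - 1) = -4*g^5 - 2*g^4 - 7*g^3 - 7*g^2 - 2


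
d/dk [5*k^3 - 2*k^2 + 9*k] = 15*k^2 - 4*k + 9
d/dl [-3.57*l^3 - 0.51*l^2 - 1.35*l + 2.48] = -10.71*l^2 - 1.02*l - 1.35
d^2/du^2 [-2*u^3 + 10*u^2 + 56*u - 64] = 20 - 12*u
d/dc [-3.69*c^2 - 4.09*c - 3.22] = -7.38*c - 4.09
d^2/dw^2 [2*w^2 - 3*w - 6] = 4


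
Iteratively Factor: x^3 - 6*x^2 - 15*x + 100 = (x - 5)*(x^2 - x - 20) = (x - 5)*(x + 4)*(x - 5)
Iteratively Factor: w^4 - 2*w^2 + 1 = (w + 1)*(w^3 - w^2 - w + 1) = (w + 1)^2*(w^2 - 2*w + 1) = (w - 1)*(w + 1)^2*(w - 1)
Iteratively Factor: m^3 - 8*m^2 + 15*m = (m - 3)*(m^2 - 5*m) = (m - 5)*(m - 3)*(m)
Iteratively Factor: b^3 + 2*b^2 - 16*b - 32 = (b + 4)*(b^2 - 2*b - 8) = (b + 2)*(b + 4)*(b - 4)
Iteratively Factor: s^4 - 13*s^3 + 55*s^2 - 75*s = (s - 5)*(s^3 - 8*s^2 + 15*s) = s*(s - 5)*(s^2 - 8*s + 15) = s*(s - 5)*(s - 3)*(s - 5)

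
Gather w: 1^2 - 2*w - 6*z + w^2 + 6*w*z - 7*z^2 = w^2 + w*(6*z - 2) - 7*z^2 - 6*z + 1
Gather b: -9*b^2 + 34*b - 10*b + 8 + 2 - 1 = -9*b^2 + 24*b + 9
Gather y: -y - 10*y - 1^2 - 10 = -11*y - 11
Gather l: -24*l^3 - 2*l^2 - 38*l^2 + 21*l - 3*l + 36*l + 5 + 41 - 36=-24*l^3 - 40*l^2 + 54*l + 10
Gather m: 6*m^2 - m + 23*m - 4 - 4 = 6*m^2 + 22*m - 8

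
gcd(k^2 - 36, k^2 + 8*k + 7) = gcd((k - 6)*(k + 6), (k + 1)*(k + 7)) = 1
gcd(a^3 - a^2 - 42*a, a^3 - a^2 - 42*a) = a^3 - a^2 - 42*a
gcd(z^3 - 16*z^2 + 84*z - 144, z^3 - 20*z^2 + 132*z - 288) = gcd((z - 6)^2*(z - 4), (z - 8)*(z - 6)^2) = z^2 - 12*z + 36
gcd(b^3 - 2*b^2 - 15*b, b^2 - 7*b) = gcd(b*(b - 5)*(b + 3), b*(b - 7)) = b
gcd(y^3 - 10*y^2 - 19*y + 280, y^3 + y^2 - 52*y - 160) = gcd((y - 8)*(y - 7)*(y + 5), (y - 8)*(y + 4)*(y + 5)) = y^2 - 3*y - 40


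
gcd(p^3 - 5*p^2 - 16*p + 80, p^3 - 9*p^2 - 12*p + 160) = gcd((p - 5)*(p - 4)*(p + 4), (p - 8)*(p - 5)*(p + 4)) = p^2 - p - 20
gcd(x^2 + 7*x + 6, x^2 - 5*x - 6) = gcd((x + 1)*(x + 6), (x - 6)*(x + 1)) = x + 1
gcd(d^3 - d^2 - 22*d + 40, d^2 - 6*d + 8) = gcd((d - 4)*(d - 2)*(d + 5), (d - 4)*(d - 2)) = d^2 - 6*d + 8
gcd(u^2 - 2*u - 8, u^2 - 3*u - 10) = u + 2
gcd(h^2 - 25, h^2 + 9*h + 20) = h + 5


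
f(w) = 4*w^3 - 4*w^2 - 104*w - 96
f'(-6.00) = 376.00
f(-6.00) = -480.00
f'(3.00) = -20.00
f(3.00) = -336.00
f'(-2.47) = -11.03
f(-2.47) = 76.20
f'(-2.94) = 23.24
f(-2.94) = 73.54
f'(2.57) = -45.30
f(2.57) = -321.80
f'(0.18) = -105.05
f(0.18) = -114.83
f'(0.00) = -104.00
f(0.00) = -96.00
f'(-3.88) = 107.69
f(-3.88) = 13.66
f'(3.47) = 12.73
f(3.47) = -337.92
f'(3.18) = -8.09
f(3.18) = -338.54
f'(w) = 12*w^2 - 8*w - 104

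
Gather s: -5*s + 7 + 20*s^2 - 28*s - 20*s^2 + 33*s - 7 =0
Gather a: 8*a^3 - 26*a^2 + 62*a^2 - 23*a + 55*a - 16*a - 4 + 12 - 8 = 8*a^3 + 36*a^2 + 16*a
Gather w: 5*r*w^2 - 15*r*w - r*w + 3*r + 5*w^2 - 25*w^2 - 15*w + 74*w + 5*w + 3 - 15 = 3*r + w^2*(5*r - 20) + w*(64 - 16*r) - 12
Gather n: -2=-2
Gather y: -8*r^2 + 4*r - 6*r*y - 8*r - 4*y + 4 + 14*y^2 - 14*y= -8*r^2 - 4*r + 14*y^2 + y*(-6*r - 18) + 4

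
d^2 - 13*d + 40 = (d - 8)*(d - 5)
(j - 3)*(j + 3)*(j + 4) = j^3 + 4*j^2 - 9*j - 36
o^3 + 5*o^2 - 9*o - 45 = (o - 3)*(o + 3)*(o + 5)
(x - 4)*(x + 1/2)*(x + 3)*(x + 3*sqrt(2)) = x^4 - x^3/2 + 3*sqrt(2)*x^3 - 25*x^2/2 - 3*sqrt(2)*x^2/2 - 75*sqrt(2)*x/2 - 6*x - 18*sqrt(2)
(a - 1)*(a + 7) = a^2 + 6*a - 7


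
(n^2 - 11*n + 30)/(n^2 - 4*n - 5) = (n - 6)/(n + 1)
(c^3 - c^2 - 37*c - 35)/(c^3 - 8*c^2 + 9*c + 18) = (c^2 - 2*c - 35)/(c^2 - 9*c + 18)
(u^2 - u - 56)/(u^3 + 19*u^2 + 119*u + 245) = (u - 8)/(u^2 + 12*u + 35)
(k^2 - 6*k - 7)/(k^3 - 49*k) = (k + 1)/(k*(k + 7))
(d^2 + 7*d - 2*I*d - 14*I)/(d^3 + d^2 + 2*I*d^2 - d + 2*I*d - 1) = (d^2 + d*(7 - 2*I) - 14*I)/(d^3 + d^2*(1 + 2*I) + d*(-1 + 2*I) - 1)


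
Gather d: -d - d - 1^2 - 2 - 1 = -2*d - 4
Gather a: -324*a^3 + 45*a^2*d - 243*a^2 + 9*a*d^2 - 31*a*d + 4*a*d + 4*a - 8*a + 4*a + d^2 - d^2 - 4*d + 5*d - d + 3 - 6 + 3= -324*a^3 + a^2*(45*d - 243) + a*(9*d^2 - 27*d)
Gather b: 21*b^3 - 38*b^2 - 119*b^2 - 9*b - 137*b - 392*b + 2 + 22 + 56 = 21*b^3 - 157*b^2 - 538*b + 80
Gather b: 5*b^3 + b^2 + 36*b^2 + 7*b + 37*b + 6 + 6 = 5*b^3 + 37*b^2 + 44*b + 12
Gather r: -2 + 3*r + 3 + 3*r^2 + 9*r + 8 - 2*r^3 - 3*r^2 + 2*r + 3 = -2*r^3 + 14*r + 12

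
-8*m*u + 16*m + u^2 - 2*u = (-8*m + u)*(u - 2)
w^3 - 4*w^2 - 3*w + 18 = (w - 3)^2*(w + 2)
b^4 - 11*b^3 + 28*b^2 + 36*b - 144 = (b - 6)*(b - 4)*(b - 3)*(b + 2)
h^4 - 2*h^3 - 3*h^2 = h^2*(h - 3)*(h + 1)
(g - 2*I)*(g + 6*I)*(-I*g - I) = -I*g^3 + 4*g^2 - I*g^2 + 4*g - 12*I*g - 12*I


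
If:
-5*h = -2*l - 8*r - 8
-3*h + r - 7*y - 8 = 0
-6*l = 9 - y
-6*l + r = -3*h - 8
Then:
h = -2983/672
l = -1955/1344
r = -191/56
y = 61/224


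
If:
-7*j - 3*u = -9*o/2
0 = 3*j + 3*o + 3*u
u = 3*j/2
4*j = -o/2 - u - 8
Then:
No Solution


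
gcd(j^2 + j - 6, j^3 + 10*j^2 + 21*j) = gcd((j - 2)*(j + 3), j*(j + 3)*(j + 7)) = j + 3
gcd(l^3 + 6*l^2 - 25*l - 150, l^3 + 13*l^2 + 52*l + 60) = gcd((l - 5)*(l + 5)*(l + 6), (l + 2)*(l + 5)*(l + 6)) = l^2 + 11*l + 30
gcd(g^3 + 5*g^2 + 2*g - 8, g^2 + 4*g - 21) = 1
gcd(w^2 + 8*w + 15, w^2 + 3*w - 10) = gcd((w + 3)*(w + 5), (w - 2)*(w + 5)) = w + 5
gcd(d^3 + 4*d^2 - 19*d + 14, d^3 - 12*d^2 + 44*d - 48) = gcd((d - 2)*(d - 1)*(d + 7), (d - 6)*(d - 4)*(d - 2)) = d - 2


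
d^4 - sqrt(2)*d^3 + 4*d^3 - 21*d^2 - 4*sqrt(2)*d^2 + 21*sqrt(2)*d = d*(d - 3)*(d + 7)*(d - sqrt(2))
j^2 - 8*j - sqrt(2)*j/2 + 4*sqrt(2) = (j - 8)*(j - sqrt(2)/2)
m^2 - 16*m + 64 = (m - 8)^2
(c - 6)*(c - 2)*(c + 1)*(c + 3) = c^4 - 4*c^3 - 17*c^2 + 24*c + 36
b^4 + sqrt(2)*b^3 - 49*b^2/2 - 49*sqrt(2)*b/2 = b*(b - 7*sqrt(2)/2)*(b + sqrt(2))*(b + 7*sqrt(2)/2)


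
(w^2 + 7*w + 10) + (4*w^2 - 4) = 5*w^2 + 7*w + 6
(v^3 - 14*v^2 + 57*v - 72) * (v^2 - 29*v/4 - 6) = v^5 - 85*v^4/4 + 305*v^3/2 - 1605*v^2/4 + 180*v + 432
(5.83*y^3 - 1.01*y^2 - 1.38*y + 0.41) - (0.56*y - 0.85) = 5.83*y^3 - 1.01*y^2 - 1.94*y + 1.26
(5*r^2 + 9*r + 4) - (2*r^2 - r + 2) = 3*r^2 + 10*r + 2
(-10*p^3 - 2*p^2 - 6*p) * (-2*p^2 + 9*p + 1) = 20*p^5 - 86*p^4 - 16*p^3 - 56*p^2 - 6*p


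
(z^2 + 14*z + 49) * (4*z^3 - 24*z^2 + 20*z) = 4*z^5 + 32*z^4 - 120*z^3 - 896*z^2 + 980*z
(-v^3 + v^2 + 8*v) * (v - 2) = -v^4 + 3*v^3 + 6*v^2 - 16*v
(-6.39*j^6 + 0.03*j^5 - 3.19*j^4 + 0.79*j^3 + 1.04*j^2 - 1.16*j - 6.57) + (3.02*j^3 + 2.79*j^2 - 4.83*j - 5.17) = -6.39*j^6 + 0.03*j^5 - 3.19*j^4 + 3.81*j^3 + 3.83*j^2 - 5.99*j - 11.74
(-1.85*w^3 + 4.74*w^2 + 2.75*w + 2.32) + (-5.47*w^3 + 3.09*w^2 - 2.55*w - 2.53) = -7.32*w^3 + 7.83*w^2 + 0.2*w - 0.21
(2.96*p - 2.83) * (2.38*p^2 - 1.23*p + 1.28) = 7.0448*p^3 - 10.3762*p^2 + 7.2697*p - 3.6224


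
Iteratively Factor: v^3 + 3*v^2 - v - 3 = (v - 1)*(v^2 + 4*v + 3) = (v - 1)*(v + 1)*(v + 3)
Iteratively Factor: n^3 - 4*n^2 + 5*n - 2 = (n - 1)*(n^2 - 3*n + 2) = (n - 1)^2*(n - 2)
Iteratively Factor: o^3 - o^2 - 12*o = (o - 4)*(o^2 + 3*o) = (o - 4)*(o + 3)*(o)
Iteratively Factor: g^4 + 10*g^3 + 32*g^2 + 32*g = (g + 4)*(g^3 + 6*g^2 + 8*g) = (g + 4)^2*(g^2 + 2*g) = (g + 2)*(g + 4)^2*(g)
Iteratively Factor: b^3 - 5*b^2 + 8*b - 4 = (b - 1)*(b^2 - 4*b + 4) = (b - 2)*(b - 1)*(b - 2)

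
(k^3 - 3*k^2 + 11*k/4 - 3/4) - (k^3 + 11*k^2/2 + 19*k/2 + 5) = -17*k^2/2 - 27*k/4 - 23/4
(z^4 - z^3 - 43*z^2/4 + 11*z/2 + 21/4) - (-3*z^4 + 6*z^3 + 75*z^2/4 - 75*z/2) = 4*z^4 - 7*z^3 - 59*z^2/2 + 43*z + 21/4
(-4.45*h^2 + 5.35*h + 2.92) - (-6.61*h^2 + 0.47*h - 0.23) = 2.16*h^2 + 4.88*h + 3.15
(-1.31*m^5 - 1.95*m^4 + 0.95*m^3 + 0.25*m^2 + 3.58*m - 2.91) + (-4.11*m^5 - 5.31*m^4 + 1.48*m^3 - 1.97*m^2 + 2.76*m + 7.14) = -5.42*m^5 - 7.26*m^4 + 2.43*m^3 - 1.72*m^2 + 6.34*m + 4.23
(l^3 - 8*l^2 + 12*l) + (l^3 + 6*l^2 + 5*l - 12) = 2*l^3 - 2*l^2 + 17*l - 12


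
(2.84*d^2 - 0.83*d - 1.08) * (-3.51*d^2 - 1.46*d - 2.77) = -9.9684*d^4 - 1.2331*d^3 - 2.8642*d^2 + 3.8759*d + 2.9916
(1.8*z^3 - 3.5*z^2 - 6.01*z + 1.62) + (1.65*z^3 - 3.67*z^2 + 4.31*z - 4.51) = 3.45*z^3 - 7.17*z^2 - 1.7*z - 2.89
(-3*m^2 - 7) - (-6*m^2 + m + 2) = 3*m^2 - m - 9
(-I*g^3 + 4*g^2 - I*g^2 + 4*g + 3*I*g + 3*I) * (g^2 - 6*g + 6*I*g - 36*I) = -I*g^5 + 10*g^4 + 5*I*g^4 - 50*g^3 + 33*I*g^3 - 78*g^2 - 135*I*g^2 + 90*g - 162*I*g + 108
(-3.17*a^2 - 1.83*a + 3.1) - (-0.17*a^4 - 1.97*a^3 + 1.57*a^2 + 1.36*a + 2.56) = 0.17*a^4 + 1.97*a^3 - 4.74*a^2 - 3.19*a + 0.54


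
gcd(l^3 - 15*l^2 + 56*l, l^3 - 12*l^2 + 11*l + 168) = l^2 - 15*l + 56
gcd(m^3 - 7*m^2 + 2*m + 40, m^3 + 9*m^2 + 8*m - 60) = 1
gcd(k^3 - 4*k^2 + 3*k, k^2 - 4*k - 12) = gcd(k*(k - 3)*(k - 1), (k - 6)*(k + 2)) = 1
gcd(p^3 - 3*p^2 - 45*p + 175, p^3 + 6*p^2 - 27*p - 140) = p^2 + 2*p - 35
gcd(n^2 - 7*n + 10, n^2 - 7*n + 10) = n^2 - 7*n + 10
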